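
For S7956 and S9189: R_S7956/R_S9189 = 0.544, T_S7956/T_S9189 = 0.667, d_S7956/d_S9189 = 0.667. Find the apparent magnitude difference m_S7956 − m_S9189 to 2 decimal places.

L_S7956/L_S9189 = (0.544)²(0.667)⁴ = 0.05857.
F_S7956/F_S9189 = (L_S7956/L_S9189)/(d_S7956/d_S9189)² = 0.05857/0.4449 = 0.1317.
m_S7956 − m_S9189 = −2.5 log₁₀(0.1317) = 2.20.

2.20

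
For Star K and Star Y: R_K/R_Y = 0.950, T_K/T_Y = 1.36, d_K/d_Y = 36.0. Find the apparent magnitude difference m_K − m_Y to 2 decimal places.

6.56

L_K/L_Y = (0.950)²(1.36)⁴ = 3.087.
F_K/F_Y = (L_K/L_Y)/(d_K/d_Y)² = 3.087/1296 = 0.002382.
m_K − m_Y = −2.5 log₁₀(0.002382) = 6.56.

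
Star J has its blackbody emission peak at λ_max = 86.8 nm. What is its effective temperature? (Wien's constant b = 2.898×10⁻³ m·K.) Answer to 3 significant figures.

T = b/λ_max = 2.898×10⁻³ / (86.8×10⁻⁹) = 3.339×10^4 K.

3.34×10^4 K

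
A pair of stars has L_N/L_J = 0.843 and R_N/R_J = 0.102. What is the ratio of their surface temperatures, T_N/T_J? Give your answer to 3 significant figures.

L ∝ R²T⁴ gives T ∝ (L/R²)^(1/4), so
T_N/T_J = (0.843 / 0.102²)^(1/4) = (81.03)^(1/4) = 3.000.

3.00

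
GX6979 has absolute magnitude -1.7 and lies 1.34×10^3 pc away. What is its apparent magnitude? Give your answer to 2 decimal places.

8.94

m = M + 5 log₁₀(d/10 pc) = -1.7 + 5 log₁₀(1.34×10^3/10)
  = -1.7 + 5 × 2.127 = -1.7 + 10.64 = 8.94.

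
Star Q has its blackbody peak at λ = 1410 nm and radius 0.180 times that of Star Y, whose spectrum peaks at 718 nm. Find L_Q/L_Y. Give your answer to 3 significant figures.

0.00218

Wien's law gives T ∝ 1/λ_max, so T_Q/T_Y = λ_Y/λ_Q = 718/1410 = 0.5092.
Then L ∝ R²T⁴ gives L_Q/L_Y = (0.180)² × (0.5092)⁴ = 0.03240 × 0.06724 = 0.002179.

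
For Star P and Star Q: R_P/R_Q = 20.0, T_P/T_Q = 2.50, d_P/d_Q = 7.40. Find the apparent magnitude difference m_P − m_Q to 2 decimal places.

L_P/L_Q = (20.0)²(2.50)⁴ = 1.562×10^4.
F_P/F_Q = (L_P/L_Q)/(d_P/d_Q)² = 1.562×10^4/54.76 = 285.3.
m_P − m_Q = −2.5 log₁₀(285.3) = -6.14.

-6.14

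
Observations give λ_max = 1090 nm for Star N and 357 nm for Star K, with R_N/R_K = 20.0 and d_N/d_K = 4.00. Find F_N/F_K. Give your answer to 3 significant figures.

0.288

Wien's law: T_N/T_K = λ_K/λ_N = 357/1090 = 0.3275.
L_N/L_K = (R_N/R_K)²(T_N/T_K)⁴ = (20.0)²(0.3275)⁴ = 4.603.
F_N/F_K = (L_N/L_K)/(d_N/d_K)² = 4.603/(4.00)² = 0.2877.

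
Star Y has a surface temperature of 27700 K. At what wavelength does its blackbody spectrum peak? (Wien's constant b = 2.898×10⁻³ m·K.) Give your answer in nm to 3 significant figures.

λ_max = b/T = 2.898×10⁻³ / 27700 = 1.05×10^-7 m = 104.6 nm.

105 nm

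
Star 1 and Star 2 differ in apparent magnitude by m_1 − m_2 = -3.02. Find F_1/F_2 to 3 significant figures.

16.1

F_1/F_2 = 10^(−(m_1 − m_2)/2.5) = 10^(3.02/2.5) = 10^1.208 = 16.14.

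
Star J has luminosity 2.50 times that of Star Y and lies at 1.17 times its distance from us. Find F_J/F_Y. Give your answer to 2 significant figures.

1.8

F = L/(4πd²), so F_J/F_Y = (L_J/L_Y) / (d_J/d_Y)²
= 2.50 / (1.17)² = 2.50 / 1.369 = 1.826.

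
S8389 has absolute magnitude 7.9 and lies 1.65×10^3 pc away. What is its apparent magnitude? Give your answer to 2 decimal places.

m = M + 5 log₁₀(d/10 pc) = 7.9 + 5 log₁₀(1.65×10^3/10)
  = 7.9 + 5 × 2.217 = 7.9 + 11.09 = 18.99.

18.99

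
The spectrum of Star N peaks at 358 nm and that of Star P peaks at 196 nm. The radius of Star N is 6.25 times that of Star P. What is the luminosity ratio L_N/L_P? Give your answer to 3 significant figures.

Wien's law gives T ∝ 1/λ_max, so T_N/T_P = λ_P/λ_N = 196/358 = 0.5475.
Then L ∝ R²T⁴ gives L_N/L_P = (6.25)² × (0.5475)⁴ = 39.06 × 0.08984 = 3.510.

3.51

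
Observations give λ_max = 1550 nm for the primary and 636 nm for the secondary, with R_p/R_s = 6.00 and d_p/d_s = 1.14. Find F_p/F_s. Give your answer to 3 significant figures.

0.785

Wien's law: T_p/T_s = λ_s/λ_p = 636/1550 = 0.4103.
L_p/L_s = (R_p/R_s)²(T_p/T_s)⁴ = (6.00)²(0.4103)⁴ = 1.020.
F_p/F_s = (L_p/L_s)/(d_p/d_s)² = 1.020/(1.14)² = 0.7852.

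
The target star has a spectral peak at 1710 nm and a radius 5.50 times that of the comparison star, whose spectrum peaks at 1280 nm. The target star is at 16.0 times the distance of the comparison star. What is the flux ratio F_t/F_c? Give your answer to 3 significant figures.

0.0371

Wien's law: T_t/T_c = λ_c/λ_t = 1280/1710 = 0.7485.
L_t/L_c = (R_t/R_c)²(T_t/T_c)⁴ = (5.50)²(0.7485)⁴ = 9.497.
F_t/F_c = (L_t/L_c)/(d_t/d_c)² = 9.497/(16.0)² = 0.03710.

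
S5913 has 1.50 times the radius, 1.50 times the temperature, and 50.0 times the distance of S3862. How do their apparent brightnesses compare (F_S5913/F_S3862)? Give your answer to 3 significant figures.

0.00456

L_S5913/L_S3862 = (R_S5913/R_S3862)²(T_S5913/T_S3862)⁴ = (1.50)² × (1.50)⁴ = 11.39.
F_S5913/F_S3862 = (L_S5913/L_S3862)/(d_S5913/d_S3862)² = 11.39 / (50.0)² = 0.004556.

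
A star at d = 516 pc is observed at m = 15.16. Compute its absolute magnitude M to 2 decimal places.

6.60

M = m − 5 log₁₀(d/10 pc) = 15.16 − 5 log₁₀(516/10)
  = 15.16 − 5 × 1.713 = 15.16 − 8.56 = 6.60.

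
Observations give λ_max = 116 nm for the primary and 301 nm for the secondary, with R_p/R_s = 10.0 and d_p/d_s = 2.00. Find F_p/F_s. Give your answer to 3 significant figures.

Wien's law: T_p/T_s = λ_s/λ_p = 301/116 = 2.595.
L_p/L_s = (R_p/R_s)²(T_p/T_s)⁴ = (10.0)²(2.595)⁴ = 4534.
F_p/F_s = (L_p/L_s)/(d_p/d_s)² = 4534/(2.00)² = 1133.

1.13×10^3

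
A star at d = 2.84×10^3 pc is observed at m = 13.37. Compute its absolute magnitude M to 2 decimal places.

M = m − 5 log₁₀(d/10 pc) = 13.37 − 5 log₁₀(2.84×10^3/10)
  = 13.37 − 5 × 2.453 = 13.37 − 12.27 = 1.10.

1.10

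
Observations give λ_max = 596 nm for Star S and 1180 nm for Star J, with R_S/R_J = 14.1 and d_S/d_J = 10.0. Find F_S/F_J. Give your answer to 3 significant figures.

Wien's law: T_S/T_J = λ_J/λ_S = 1180/596 = 1.980.
L_S/L_J = (R_S/R_J)²(T_S/T_J)⁴ = (14.1)²(1.980)⁴ = 3055.
F_S/F_J = (L_S/L_J)/(d_S/d_J)² = 3055/(10.0)² = 30.55.

30.5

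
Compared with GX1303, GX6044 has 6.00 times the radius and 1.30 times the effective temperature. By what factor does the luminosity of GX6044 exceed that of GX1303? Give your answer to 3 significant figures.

103

From the Stefan–Boltzmann law, L ∝ R²T⁴, so
L_GX6044/L_GX1303 = (R_GX6044/R_GX1303)² (T_GX6044/T_GX1303)⁴ = (6.00)² × (1.30)⁴ = 36.00 × 2.856 = 102.8.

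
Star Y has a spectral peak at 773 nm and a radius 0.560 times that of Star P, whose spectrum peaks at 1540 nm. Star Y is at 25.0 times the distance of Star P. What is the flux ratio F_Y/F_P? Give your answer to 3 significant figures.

0.00790

Wien's law: T_Y/T_P = λ_P/λ_Y = 1540/773 = 1.992.
L_Y/L_P = (R_Y/R_P)²(T_Y/T_P)⁴ = (0.560)²(1.992)⁴ = 4.940.
F_Y/F_P = (L_Y/L_P)/(d_Y/d_P)² = 4.940/(25.0)² = 0.007904.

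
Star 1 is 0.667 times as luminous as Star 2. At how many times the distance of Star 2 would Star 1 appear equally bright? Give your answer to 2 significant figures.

Equal flux requires L_1/d_1² = L_2/d_2², so d_1/d_2 = √(L_1/L_2)
= √(0.667) = 0.8167.

0.82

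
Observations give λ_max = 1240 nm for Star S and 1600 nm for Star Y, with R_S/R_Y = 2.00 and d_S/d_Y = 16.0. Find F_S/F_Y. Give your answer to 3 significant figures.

Wien's law: T_S/T_Y = λ_Y/λ_S = 1600/1240 = 1.290.
L_S/L_Y = (R_S/R_Y)²(T_S/T_Y)⁴ = (2.00)²(1.290)⁴ = 11.09.
F_S/F_Y = (L_S/L_Y)/(d_S/d_Y)² = 11.09/(16.0)² = 0.04331.

0.0433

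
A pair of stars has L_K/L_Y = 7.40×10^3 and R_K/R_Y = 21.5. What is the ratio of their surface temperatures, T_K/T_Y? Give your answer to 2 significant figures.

L ∝ R²T⁴ gives T ∝ (L/R²)^(1/4), so
T_K/T_Y = (7.40×10^3 / 21.5²)^(1/4) = (16.01)^(1/4) = 2.000.

2.0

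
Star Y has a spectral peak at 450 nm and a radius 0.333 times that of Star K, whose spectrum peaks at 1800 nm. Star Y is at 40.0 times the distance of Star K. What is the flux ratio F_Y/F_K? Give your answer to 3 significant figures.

0.0177

Wien's law: T_Y/T_K = λ_K/λ_Y = 1800/450 = 4.000.
L_Y/L_K = (R_Y/R_K)²(T_Y/T_K)⁴ = (0.333)²(4.000)⁴ = 28.39.
F_Y/F_K = (L_Y/L_K)/(d_Y/d_K)² = 28.39/(40.0)² = 0.01774.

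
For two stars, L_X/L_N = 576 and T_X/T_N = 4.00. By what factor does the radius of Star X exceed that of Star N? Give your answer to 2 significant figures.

1.5

L ∝ R²T⁴ gives R ∝ √L / T², so
R_X/R_N = √(576) / (4.00)² = 24.00 / 16.00 = 1.500.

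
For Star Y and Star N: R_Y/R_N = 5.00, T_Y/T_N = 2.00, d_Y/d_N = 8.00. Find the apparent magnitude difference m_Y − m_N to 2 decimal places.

-1.99

L_Y/L_N = (5.00)²(2.00)⁴ = 400.0.
F_Y/F_N = (L_Y/L_N)/(d_Y/d_N)² = 400.0/64.00 = 6.250.
m_Y − m_N = −2.5 log₁₀(6.250) = -1.99.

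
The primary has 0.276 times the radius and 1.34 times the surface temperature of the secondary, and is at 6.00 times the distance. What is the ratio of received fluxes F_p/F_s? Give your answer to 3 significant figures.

L_p/L_s = (R_p/R_s)²(T_p/T_s)⁴ = (0.276)² × (1.34)⁴ = 0.2456.
F_p/F_s = (L_p/L_s)/(d_p/d_s)² = 0.2456 / (6.00)² = 0.006822.

0.00682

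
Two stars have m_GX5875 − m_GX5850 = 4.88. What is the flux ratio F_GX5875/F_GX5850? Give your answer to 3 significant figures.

F_GX5875/F_GX5850 = 10^(−(m_GX5875 − m_GX5850)/2.5) = 10^(-4.88/2.5) = 10^-1.952 = 0.01117.

0.0112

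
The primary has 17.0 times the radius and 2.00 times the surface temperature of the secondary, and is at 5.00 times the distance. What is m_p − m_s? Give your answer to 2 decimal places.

-5.67

L_p/L_s = (17.0)²(2.00)⁴ = 4624.
F_p/F_s = (L_p/L_s)/(d_p/d_s)² = 4624/25.00 = 185.0.
m_p − m_s = −2.5 log₁₀(185.0) = -5.67.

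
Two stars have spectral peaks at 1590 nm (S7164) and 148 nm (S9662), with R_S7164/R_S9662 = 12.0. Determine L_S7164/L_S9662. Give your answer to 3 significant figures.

Wien's law gives T ∝ 1/λ_max, so T_S7164/T_S9662 = λ_S9662/λ_S7164 = 148/1590 = 0.09308.
Then L ∝ R²T⁴ gives L_S7164/L_S9662 = (12.0)² × (0.09308)⁴ = 144.0 × 7.507×10^-5 = 0.01081.

0.0108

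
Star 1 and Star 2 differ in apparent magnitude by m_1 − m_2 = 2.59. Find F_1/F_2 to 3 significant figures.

F_1/F_2 = 10^(−(m_1 − m_2)/2.5) = 10^(-2.59/2.5) = 10^-1.036 = 0.09204.

0.0920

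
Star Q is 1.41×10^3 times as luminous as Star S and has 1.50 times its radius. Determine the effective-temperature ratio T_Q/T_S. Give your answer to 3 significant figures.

L ∝ R²T⁴ gives T ∝ (L/R²)^(1/4), so
T_Q/T_S = (1.41×10^3 / 1.50²)^(1/4) = (626.7)^(1/4) = 5.003.

5.00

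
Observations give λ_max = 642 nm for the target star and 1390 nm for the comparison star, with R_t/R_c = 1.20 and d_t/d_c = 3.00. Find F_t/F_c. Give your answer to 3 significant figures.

3.52

Wien's law: T_t/T_c = λ_c/λ_t = 1390/642 = 2.165.
L_t/L_c = (R_t/R_c)²(T_t/T_c)⁴ = (1.20)²(2.165)⁴ = 31.64.
F_t/F_c = (L_t/L_c)/(d_t/d_c)² = 31.64/(3.00)² = 3.516.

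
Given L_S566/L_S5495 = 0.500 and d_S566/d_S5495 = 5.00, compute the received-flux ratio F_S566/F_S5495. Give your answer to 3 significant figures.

F = L/(4πd²), so F_S566/F_S5495 = (L_S566/L_S5495) / (d_S566/d_S5495)²
= 0.500 / (5.00)² = 0.500 / 25.00 = 0.02000.

0.0200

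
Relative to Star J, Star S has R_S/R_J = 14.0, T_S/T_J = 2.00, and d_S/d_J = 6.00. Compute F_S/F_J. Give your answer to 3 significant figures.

87.1

L_S/L_J = (R_S/R_J)²(T_S/T_J)⁴ = (14.0)² × (2.00)⁴ = 3136.
F_S/F_J = (L_S/L_J)/(d_S/d_J)² = 3136 / (6.00)² = 87.11.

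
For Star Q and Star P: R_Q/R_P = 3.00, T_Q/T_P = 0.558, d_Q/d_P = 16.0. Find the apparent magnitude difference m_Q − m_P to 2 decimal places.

L_Q/L_P = (3.00)²(0.558)⁴ = 0.8725.
F_Q/F_P = (L_Q/L_P)/(d_Q/d_P)² = 0.8725/256.0 = 0.003408.
m_Q − m_P = −2.5 log₁₀(0.003408) = 6.17.

6.17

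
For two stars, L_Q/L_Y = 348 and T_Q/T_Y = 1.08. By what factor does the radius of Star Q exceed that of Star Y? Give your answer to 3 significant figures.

L ∝ R²T⁴ gives R ∝ √L / T², so
R_Q/R_Y = √(348) / (1.08)² = 18.65 / 1.166 = 15.99.

16.0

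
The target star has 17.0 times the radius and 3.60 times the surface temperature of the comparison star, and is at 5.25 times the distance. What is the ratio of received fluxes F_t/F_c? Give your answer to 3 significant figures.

1.76×10^3

L_t/L_c = (R_t/R_c)²(T_t/T_c)⁴ = (17.0)² × (3.60)⁴ = 4.854×10^4.
F_t/F_c = (L_t/L_c)/(d_t/d_c)² = 4.854×10^4 / (5.25)² = 1761.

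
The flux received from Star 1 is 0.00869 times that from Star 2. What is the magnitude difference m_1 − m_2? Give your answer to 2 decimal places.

m_1 − m_2 = −2.5 log₁₀(F_1/F_2) = −2.5 log₁₀(0.00869) = −2.5 × (-2.061) = 5.152.

5.15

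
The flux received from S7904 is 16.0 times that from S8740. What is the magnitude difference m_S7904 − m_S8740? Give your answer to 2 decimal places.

-3.01

m_S7904 − m_S8740 = −2.5 log₁₀(F_S7904/F_S8740) = −2.5 log₁₀(16.0) = −2.5 × (1.204) = -3.010.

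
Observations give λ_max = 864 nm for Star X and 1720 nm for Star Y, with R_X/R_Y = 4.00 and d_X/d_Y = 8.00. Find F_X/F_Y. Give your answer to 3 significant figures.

3.93

Wien's law: T_X/T_Y = λ_Y/λ_X = 1720/864 = 1.991.
L_X/L_Y = (R_X/R_Y)²(T_X/T_Y)⁴ = (4.00)²(1.991)⁴ = 251.3.
F_X/F_Y = (L_X/L_Y)/(d_X/d_Y)² = 251.3/(8.00)² = 3.926.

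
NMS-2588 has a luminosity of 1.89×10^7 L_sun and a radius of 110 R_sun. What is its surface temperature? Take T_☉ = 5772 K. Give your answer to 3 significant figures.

3.63×10^4 K

T/T_☉ = (L/L_☉)^(1/4) / (R/R_☉)^(1/2)
T = 5772 × (1.89×10^7)^(1/4) / √(110) = 5772 × 65.93 / 10.49 = 3.629×10^4 K.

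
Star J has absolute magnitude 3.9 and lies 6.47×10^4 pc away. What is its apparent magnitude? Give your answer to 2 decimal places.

22.95

m = M + 5 log₁₀(d/10 pc) = 3.9 + 5 log₁₀(6.47×10^4/10)
  = 3.9 + 5 × 3.811 = 3.9 + 19.05 = 22.95.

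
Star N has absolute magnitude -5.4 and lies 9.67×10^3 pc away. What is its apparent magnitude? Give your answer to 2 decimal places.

m = M + 5 log₁₀(d/10 pc) = -5.4 + 5 log₁₀(9.67×10^3/10)
  = -5.4 + 5 × 2.985 = -5.4 + 14.93 = 9.53.

9.53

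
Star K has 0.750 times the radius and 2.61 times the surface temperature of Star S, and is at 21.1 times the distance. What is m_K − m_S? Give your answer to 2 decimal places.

3.08

L_K/L_S = (0.750)²(2.61)⁴ = 26.10.
F_K/F_S = (L_K/L_S)/(d_K/d_S)² = 26.10/445.2 = 0.05863.
m_K − m_S = −2.5 log₁₀(0.05863) = 3.08.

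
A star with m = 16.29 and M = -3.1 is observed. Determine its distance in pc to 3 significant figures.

7.55×10^4 pc

m − M = 5 log₁₀(d/10 pc)
16.29 − (-3.1) = 19.39 = 5 log₁₀(d/10)
d = 10 × 10^(19.39/5) = 10 × 10^3.878 = 7.551×10^4 pc.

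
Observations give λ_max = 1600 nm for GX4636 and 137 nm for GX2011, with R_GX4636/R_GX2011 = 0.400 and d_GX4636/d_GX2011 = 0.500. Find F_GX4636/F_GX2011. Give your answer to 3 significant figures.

3.44×10^-5

Wien's law: T_GX4636/T_GX2011 = λ_GX2011/λ_GX4636 = 137/1600 = 0.08563.
L_GX4636/L_GX2011 = (R_GX4636/R_GX2011)²(T_GX4636/T_GX2011)⁴ = (0.400)²(0.08563)⁴ = 8.600×10^-6.
F_GX4636/F_GX2011 = (L_GX4636/L_GX2011)/(d_GX4636/d_GX2011)² = 8.600×10^-6/(0.500)² = 3.440×10^-5.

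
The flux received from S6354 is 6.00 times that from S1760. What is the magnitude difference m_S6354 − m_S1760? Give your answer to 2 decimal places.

m_S6354 − m_S1760 = −2.5 log₁₀(F_S6354/F_S1760) = −2.5 log₁₀(6.00) = −2.5 × (0.778) = -1.945.

-1.95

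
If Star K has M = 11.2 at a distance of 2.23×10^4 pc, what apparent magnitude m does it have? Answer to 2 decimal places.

m = M + 5 log₁₀(d/10 pc) = 11.2 + 5 log₁₀(2.23×10^4/10)
  = 11.2 + 5 × 3.348 = 11.2 + 16.74 = 27.94.

27.94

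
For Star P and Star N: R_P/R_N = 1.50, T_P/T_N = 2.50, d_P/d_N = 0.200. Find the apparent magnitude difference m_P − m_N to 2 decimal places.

-8.35

L_P/L_N = (1.50)²(2.50)⁴ = 87.89.
F_P/F_N = (L_P/L_N)/(d_P/d_N)² = 87.89/0.04000 = 2197.
m_P − m_N = −2.5 log₁₀(2197) = -8.35.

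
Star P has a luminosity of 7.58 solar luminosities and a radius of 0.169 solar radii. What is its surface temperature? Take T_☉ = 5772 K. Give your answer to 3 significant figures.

2.33×10^4 K

T/T_☉ = (L/L_☉)^(1/4) / (R/R_☉)^(1/2)
T = 5772 × (7.58)^(1/4) / √(0.169) = 5772 × 1.659 / 0.4111 = 2.330×10^4 K.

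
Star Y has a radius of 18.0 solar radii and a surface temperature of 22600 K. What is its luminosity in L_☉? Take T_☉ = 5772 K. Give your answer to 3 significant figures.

L/L_☉ = (R/R_☉)² (T/T_☉)⁴ = (18.0)² × (22600/5772)⁴
       = 324.0 × (3.915)⁴ = 324.0 × 235.0 = 7.615×10^4.

7.62×10^4 L_☉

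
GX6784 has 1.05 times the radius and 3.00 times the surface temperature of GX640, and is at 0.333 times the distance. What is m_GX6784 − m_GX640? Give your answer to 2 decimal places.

-7.26

L_GX6784/L_GX640 = (1.05)²(3.00)⁴ = 89.30.
F_GX6784/F_GX640 = (L_GX6784/L_GX640)/(d_GX6784/d_GX640)² = 89.30/0.1109 = 805.3.
m_GX6784 − m_GX640 = −2.5 log₁₀(805.3) = -7.26.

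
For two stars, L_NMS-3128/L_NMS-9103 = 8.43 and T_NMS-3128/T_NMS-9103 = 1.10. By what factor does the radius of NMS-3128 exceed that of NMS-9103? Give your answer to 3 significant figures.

L ∝ R²T⁴ gives R ∝ √L / T², so
R_NMS-3128/R_NMS-9103 = √(8.43) / (1.10)² = 2.903 / 1.210 = 2.400.

2.40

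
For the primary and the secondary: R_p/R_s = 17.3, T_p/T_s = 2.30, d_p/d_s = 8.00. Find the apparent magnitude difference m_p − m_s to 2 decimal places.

-5.29

L_p/L_s = (17.3)²(2.30)⁴ = 8375.
F_p/F_s = (L_p/L_s)/(d_p/d_s)² = 8375/64.00 = 130.9.
m_p − m_s = −2.5 log₁₀(130.9) = -5.29.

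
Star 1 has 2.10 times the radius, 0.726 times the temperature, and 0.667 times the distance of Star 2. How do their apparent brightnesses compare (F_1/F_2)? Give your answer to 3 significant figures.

L_1/L_2 = (R_1/R_2)²(T_1/T_2)⁴ = (2.10)² × (0.726)⁴ = 1.225.
F_1/F_2 = (L_1/L_2)/(d_1/d_2)² = 1.225 / (0.667)² = 2.754.

2.75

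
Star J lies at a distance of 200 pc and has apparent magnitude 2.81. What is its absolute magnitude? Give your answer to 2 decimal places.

M = m − 5 log₁₀(d/10 pc) = 2.81 − 5 log₁₀(200/10)
  = 2.81 − 5 × 1.301 = 2.81 − 6.51 = -3.70.

-3.70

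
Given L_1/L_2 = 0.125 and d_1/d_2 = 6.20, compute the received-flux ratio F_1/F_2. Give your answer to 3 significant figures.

0.00325

F = L/(4πd²), so F_1/F_2 = (L_1/L_2) / (d_1/d_2)²
= 0.125 / (6.20)² = 0.125 / 38.44 = 0.003252.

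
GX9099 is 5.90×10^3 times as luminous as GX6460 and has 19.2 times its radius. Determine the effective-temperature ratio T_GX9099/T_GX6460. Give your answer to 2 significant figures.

2.0

L ∝ R²T⁴ gives T ∝ (L/R²)^(1/4), so
T_GX9099/T_GX6460 = (5.90×10^3 / 19.2²)^(1/4) = (16.00)^(1/4) = 2.000.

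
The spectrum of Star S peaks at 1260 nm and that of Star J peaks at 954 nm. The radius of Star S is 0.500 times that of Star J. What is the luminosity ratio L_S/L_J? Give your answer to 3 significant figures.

Wien's law gives T ∝ 1/λ_max, so T_S/T_J = λ_J/λ_S = 954/1260 = 0.7571.
Then L ∝ R²T⁴ gives L_S/L_J = (0.500)² × (0.7571)⁴ = 0.2500 × 0.3286 = 0.08216.

0.0822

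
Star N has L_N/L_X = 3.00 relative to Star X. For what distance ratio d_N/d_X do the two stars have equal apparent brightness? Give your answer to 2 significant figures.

1.7

Equal flux requires L_N/d_N² = L_X/d_X², so d_N/d_X = √(L_N/L_X)
= √(3.00) = 1.732.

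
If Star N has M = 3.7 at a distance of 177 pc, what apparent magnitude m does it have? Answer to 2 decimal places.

9.94

m = M + 5 log₁₀(d/10 pc) = 3.7 + 5 log₁₀(177/10)
  = 3.7 + 5 × 1.248 = 3.7 + 6.24 = 9.94.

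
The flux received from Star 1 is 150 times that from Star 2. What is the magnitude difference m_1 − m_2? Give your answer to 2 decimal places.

m_1 − m_2 = −2.5 log₁₀(F_1/F_2) = −2.5 log₁₀(150) = −2.5 × (2.176) = -5.440.

-5.44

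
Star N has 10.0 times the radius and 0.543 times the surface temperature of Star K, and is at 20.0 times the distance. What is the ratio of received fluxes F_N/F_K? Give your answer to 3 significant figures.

L_N/L_K = (R_N/R_K)²(T_N/T_K)⁴ = (10.0)² × (0.543)⁴ = 8.694.
F_N/F_K = (L_N/L_K)/(d_N/d_K)² = 8.694 / (20.0)² = 0.02173.

0.0217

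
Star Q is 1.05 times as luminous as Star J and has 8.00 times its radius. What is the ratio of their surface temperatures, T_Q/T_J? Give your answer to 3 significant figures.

L ∝ R²T⁴ gives T ∝ (L/R²)^(1/4), so
T_Q/T_J = (1.05 / 8.00²)^(1/4) = (0.01641)^(1/4) = 0.3579.

0.358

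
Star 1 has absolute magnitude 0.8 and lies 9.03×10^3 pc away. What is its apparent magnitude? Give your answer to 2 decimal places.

m = M + 5 log₁₀(d/10 pc) = 0.8 + 5 log₁₀(9.03×10^3/10)
  = 0.8 + 5 × 2.956 = 0.8 + 14.78 = 15.58.

15.58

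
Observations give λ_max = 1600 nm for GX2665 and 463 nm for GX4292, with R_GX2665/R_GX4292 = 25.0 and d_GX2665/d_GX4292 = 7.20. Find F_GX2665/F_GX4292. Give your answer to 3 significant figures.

0.0845

Wien's law: T_GX2665/T_GX4292 = λ_GX4292/λ_GX2665 = 463/1600 = 0.2894.
L_GX2665/L_GX4292 = (R_GX2665/R_GX4292)²(T_GX2665/T_GX4292)⁴ = (25.0)²(0.2894)⁴ = 4.383.
F_GX2665/F_GX4292 = (L_GX2665/L_GX4292)/(d_GX2665/d_GX4292)² = 4.383/(7.20)² = 0.08454.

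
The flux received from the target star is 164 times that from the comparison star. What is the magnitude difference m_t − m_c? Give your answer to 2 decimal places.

m_t − m_c = −2.5 log₁₀(F_t/F_c) = −2.5 log₁₀(164) = −2.5 × (2.215) = -5.537.

-5.54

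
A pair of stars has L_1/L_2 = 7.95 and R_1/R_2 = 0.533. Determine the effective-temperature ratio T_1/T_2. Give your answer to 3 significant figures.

2.30

L ∝ R²T⁴ gives T ∝ (L/R²)^(1/4), so
T_1/T_2 = (7.95 / 0.533²)^(1/4) = (27.98)^(1/4) = 2.300.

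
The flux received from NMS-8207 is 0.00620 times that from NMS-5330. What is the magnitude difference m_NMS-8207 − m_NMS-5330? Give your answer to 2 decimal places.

m_NMS-8207 − m_NMS-5330 = −2.5 log₁₀(F_NMS-8207/F_NMS-5330) = −2.5 log₁₀(0.00620) = −2.5 × (-2.208) = 5.519.

5.52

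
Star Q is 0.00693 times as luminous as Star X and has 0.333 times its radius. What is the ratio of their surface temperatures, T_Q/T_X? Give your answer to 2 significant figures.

0.50

L ∝ R²T⁴ gives T ∝ (L/R²)^(1/4), so
T_Q/T_X = (0.00693 / 0.333²)^(1/4) = (0.06249)^(1/4) = 0.5000.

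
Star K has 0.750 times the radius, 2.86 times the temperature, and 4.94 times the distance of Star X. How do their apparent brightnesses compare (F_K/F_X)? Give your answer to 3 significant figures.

L_K/L_X = (R_K/R_X)²(T_K/T_X)⁴ = (0.750)² × (2.86)⁴ = 37.63.
F_K/F_X = (L_K/L_X)/(d_K/d_X)² = 37.63 / (4.94)² = 1.542.

1.54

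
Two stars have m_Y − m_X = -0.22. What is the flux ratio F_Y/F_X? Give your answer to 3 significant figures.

F_Y/F_X = 10^(−(m_Y − m_X)/2.5) = 10^(0.22/2.5) = 10^0.088 = 1.225.

1.22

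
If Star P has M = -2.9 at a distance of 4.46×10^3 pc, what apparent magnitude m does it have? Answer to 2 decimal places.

m = M + 5 log₁₀(d/10 pc) = -2.9 + 5 log₁₀(4.46×10^3/10)
  = -2.9 + 5 × 2.649 = -2.9 + 13.25 = 10.35.

10.35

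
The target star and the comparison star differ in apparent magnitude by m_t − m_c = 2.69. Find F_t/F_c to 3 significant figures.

F_t/F_c = 10^(−(m_t − m_c)/2.5) = 10^(-2.69/2.5) = 10^-1.076 = 0.08395.

0.0839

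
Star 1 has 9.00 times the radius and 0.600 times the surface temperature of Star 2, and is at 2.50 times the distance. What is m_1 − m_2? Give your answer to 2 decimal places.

L_1/L_2 = (9.00)²(0.600)⁴ = 10.50.
F_1/F_2 = (L_1/L_2)/(d_1/d_2)² = 10.50/6.250 = 1.680.
m_1 − m_2 = −2.5 log₁₀(1.680) = -0.56.

-0.56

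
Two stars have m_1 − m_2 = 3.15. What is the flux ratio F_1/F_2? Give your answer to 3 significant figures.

F_1/F_2 = 10^(−(m_1 − m_2)/2.5) = 10^(-3.15/2.5) = 10^-1.260 = 0.05495.

0.0550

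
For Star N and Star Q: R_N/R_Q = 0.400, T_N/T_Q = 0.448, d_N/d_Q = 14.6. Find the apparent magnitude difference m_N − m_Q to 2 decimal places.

11.30

L_N/L_Q = (0.400)²(0.448)⁴ = 0.006445.
F_N/F_Q = (L_N/L_Q)/(d_N/d_Q)² = 0.006445/213.2 = 3.024×10^-5.
m_N − m_Q = −2.5 log₁₀(3.024×10^-5) = 11.30.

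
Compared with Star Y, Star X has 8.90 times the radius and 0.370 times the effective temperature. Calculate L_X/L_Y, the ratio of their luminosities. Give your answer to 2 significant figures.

1.5

From the Stefan–Boltzmann law, L ∝ R²T⁴, so
L_X/L_Y = (R_X/R_Y)² (T_X/T_Y)⁴ = (8.90)² × (0.370)⁴ = 79.21 × 0.01874 = 1.485.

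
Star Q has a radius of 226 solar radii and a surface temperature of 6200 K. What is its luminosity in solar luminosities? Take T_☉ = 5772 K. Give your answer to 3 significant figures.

L/L_☉ = (R/R_☉)² (T/T_☉)⁴ = (226)² × (6200/5772)⁴
       = 5.108×10^4 × (1.074)⁴ = 5.108×10^4 × 1.331 = 6.800×10^4.

6.80×10^4 solar luminosities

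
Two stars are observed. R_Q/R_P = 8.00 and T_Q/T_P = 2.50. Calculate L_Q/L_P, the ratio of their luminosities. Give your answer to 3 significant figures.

From the Stefan–Boltzmann law, L ∝ R²T⁴, so
L_Q/L_P = (R_Q/R_P)² (T_Q/T_P)⁴ = (8.00)² × (2.50)⁴ = 64.00 × 39.06 = 2500.

2.50×10^3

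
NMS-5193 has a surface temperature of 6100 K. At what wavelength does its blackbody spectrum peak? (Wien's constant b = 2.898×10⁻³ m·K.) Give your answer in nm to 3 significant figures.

λ_max = b/T = 2.898×10⁻³ / 6100 = 4.75×10^-7 m = 475.1 nm.

475 nm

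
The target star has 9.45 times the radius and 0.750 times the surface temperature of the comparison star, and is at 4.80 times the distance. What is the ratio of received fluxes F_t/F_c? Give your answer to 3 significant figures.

1.23

L_t/L_c = (R_t/R_c)²(T_t/T_c)⁴ = (9.45)² × (0.750)⁴ = 28.26.
F_t/F_c = (L_t/L_c)/(d_t/d_c)² = 28.26 / (4.80)² = 1.226.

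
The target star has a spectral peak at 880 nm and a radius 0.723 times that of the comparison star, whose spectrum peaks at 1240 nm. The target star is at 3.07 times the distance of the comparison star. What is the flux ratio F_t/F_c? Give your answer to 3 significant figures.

0.219

Wien's law: T_t/T_c = λ_c/λ_t = 1240/880 = 1.409.
L_t/L_c = (R_t/R_c)²(T_t/T_c)⁴ = (0.723)²(1.409)⁴ = 2.061.
F_t/F_c = (L_t/L_c)/(d_t/d_c)² = 2.061/(3.07)² = 0.2187.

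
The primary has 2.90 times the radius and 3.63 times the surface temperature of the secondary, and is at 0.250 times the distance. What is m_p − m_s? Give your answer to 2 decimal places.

L_p/L_s = (2.90)²(3.63)⁴ = 1460.
F_p/F_s = (L_p/L_s)/(d_p/d_s)² = 1460/0.06250 = 2.336×10^4.
m_p − m_s = −2.5 log₁₀(2.336×10^4) = -10.92.

-10.92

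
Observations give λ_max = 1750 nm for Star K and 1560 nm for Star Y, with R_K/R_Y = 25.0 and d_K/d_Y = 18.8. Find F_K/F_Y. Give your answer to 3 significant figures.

Wien's law: T_K/T_Y = λ_Y/λ_K = 1560/1750 = 0.8914.
L_K/L_Y = (R_K/R_Y)²(T_K/T_Y)⁴ = (25.0)²(0.8914)⁴ = 394.7.
F_K/F_Y = (L_K/L_Y)/(d_K/d_Y)² = 394.7/(18.8)² = 1.117.

1.12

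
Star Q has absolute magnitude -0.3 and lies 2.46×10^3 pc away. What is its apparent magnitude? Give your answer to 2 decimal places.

11.65

m = M + 5 log₁₀(d/10 pc) = -0.3 + 5 log₁₀(2.46×10^3/10)
  = -0.3 + 5 × 2.391 = -0.3 + 11.95 = 11.65.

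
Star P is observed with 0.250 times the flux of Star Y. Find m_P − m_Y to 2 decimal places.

1.51

m_P − m_Y = −2.5 log₁₀(F_P/F_Y) = −2.5 log₁₀(0.250) = −2.5 × (-0.602) = 1.505.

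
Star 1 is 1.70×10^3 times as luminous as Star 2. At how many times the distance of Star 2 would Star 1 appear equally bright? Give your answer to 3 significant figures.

41.2

Equal flux requires L_1/d_1² = L_2/d_2², so d_1/d_2 = √(L_1/L_2)
= √(1.70×10^3) = 41.23.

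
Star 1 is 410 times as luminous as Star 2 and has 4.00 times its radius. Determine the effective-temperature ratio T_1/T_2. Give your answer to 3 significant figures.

2.25

L ∝ R²T⁴ gives T ∝ (L/R²)^(1/4), so
T_1/T_2 = (410 / 4.00²)^(1/4) = (25.62)^(1/4) = 2.250.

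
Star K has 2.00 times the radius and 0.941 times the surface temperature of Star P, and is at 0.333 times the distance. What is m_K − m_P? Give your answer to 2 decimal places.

L_K/L_P = (2.00)²(0.941)⁴ = 3.136.
F_K/F_P = (L_K/L_P)/(d_K/d_P)² = 3.136/0.1109 = 28.28.
m_K − m_P = −2.5 log₁₀(28.28) = -3.63.

-3.63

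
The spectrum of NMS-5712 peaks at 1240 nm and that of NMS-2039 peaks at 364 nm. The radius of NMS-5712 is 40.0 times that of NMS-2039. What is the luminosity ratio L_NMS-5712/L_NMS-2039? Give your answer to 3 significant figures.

Wien's law gives T ∝ 1/λ_max, so T_NMS-5712/T_NMS-2039 = λ_NMS-2039/λ_NMS-5712 = 364/1240 = 0.2935.
Then L ∝ R²T⁴ gives L_NMS-5712/L_NMS-2039 = (40.0)² × (0.2935)⁴ = 1600 × 0.007425 = 11.88.

11.9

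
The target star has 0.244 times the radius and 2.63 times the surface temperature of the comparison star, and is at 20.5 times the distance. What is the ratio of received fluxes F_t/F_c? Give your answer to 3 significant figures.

L_t/L_c = (R_t/R_c)²(T_t/T_c)⁴ = (0.244)² × (2.63)⁴ = 2.848.
F_t/F_c = (L_t/L_c)/(d_t/d_c)² = 2.848 / (20.5)² = 0.006778.

0.00678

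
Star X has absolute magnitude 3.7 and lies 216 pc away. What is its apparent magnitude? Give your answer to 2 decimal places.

m = M + 5 log₁₀(d/10 pc) = 3.7 + 5 log₁₀(216/10)
  = 3.7 + 5 × 1.334 = 3.7 + 6.67 = 10.37.

10.37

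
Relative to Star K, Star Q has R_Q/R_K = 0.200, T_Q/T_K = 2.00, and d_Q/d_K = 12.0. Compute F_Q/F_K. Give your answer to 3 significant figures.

0.00444

L_Q/L_K = (R_Q/R_K)²(T_Q/T_K)⁴ = (0.200)² × (2.00)⁴ = 0.6400.
F_Q/F_K = (L_Q/L_K)/(d_Q/d_K)² = 0.6400 / (12.0)² = 0.004444.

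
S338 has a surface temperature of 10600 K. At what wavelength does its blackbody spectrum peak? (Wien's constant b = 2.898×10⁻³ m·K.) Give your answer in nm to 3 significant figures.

273 nm

λ_max = b/T = 2.898×10⁻³ / 10600 = 2.73×10^-7 m = 273.4 nm.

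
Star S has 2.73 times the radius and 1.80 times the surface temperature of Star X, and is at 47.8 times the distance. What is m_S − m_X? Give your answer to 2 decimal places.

L_S/L_X = (2.73)²(1.80)⁴ = 78.24.
F_S/F_X = (L_S/L_X)/(d_S/d_X)² = 78.24/2285 = 0.03424.
m_S − m_X = −2.5 log₁₀(0.03424) = 3.66.

3.66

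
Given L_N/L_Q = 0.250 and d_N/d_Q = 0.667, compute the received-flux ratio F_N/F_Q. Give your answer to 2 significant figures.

F = L/(4πd²), so F_N/F_Q = (L_N/L_Q) / (d_N/d_Q)²
= 0.250 / (0.667)² = 0.250 / 0.4449 = 0.5619.

0.56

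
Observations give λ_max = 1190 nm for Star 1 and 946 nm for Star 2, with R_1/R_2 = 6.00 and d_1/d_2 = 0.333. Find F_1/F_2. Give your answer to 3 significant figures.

130

Wien's law: T_1/T_2 = λ_2/λ_1 = 946/1190 = 0.7950.
L_1/L_2 = (R_1/R_2)²(T_1/T_2)⁴ = (6.00)²(0.7950)⁴ = 14.38.
F_1/F_2 = (L_1/L_2)/(d_1/d_2)² = 14.38/(0.333)² = 129.7.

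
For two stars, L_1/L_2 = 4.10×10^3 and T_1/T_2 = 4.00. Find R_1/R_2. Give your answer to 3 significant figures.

4.00

L ∝ R²T⁴ gives R ∝ √L / T², so
R_1/R_2 = √(4.10×10^3) / (4.00)² = 64.03 / 16.00 = 4.002.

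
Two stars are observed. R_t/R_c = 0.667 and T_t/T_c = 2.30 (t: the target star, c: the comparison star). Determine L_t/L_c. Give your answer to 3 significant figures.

12.4

From the Stefan–Boltzmann law, L ∝ R²T⁴, so
L_t/L_c = (R_t/R_c)² (T_t/T_c)⁴ = (0.667)² × (2.30)⁴ = 0.4449 × 27.98 = 12.45.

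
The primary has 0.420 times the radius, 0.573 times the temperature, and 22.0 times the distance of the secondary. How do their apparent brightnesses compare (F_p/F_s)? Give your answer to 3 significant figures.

3.93×10^-5

L_p/L_s = (R_p/R_s)²(T_p/T_s)⁴ = (0.420)² × (0.573)⁴ = 0.01902.
F_p/F_s = (L_p/L_s)/(d_p/d_s)² = 0.01902 / (22.0)² = 3.929×10^-5.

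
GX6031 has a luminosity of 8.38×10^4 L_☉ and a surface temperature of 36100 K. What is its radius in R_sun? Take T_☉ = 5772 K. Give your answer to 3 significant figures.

R/R_☉ = √(L/L_☉) / (T/T_☉)² = √(8.38×10^4) / (6.254)²
       = 289.5 / 39.12 = 7.400.

7.40 R_sun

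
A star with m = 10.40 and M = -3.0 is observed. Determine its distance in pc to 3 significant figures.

4.79×10^3 pc

m − M = 5 log₁₀(d/10 pc)
10.40 − (-3.0) = 13.40 = 5 log₁₀(d/10)
d = 10 × 10^(13.40/5) = 10 × 10^2.680 = 4786 pc.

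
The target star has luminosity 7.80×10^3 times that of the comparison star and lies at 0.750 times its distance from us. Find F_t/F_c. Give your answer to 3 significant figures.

F = L/(4πd²), so F_t/F_c = (L_t/L_c) / (d_t/d_c)²
= 7.80×10^3 / (0.750)² = 7.80×10^3 / 0.5625 = 1.387×10^4.

1.39×10^4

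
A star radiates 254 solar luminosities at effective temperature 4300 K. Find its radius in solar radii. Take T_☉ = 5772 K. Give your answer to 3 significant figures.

28.7 solar radii

R/R_☉ = √(L/L_☉) / (T/T_☉)² = √(254) / (0.7450)²
       = 15.94 / 0.5550 = 28.72.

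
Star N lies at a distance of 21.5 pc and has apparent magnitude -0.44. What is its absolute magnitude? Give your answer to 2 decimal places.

-2.10

M = m − 5 log₁₀(d/10 pc) = -0.44 − 5 log₁₀(21.5/10)
  = -0.44 − 5 × 0.332 = -0.44 − 1.66 = -2.10.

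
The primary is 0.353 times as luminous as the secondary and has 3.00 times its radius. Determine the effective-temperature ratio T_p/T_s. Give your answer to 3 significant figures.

0.445

L ∝ R²T⁴ gives T ∝ (L/R²)^(1/4), so
T_p/T_s = (0.353 / 3.00²)^(1/4) = (0.03922)^(1/4) = 0.4450.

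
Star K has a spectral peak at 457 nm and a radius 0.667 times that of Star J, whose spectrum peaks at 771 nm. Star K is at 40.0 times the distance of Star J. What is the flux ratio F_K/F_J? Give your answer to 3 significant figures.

0.00225

Wien's law: T_K/T_J = λ_J/λ_K = 771/457 = 1.687.
L_K/L_J = (R_K/R_J)²(T_K/T_J)⁴ = (0.667)²(1.687)⁴ = 3.604.
F_K/F_J = (L_K/L_J)/(d_K/d_J)² = 3.604/(40.0)² = 0.002253.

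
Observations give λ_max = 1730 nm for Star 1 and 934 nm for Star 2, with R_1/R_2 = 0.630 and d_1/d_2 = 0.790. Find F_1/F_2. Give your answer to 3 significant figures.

0.0540

Wien's law: T_1/T_2 = λ_2/λ_1 = 934/1730 = 0.5399.
L_1/L_2 = (R_1/R_2)²(T_1/T_2)⁴ = (0.630)²(0.5399)⁴ = 0.03372.
F_1/F_2 = (L_1/L_2)/(d_1/d_2)² = 0.03372/(0.790)² = 0.05403.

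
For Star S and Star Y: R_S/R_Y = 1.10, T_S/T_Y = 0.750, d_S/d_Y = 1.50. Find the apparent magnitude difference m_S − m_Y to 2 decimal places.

L_S/L_Y = (1.10)²(0.750)⁴ = 0.3829.
F_S/F_Y = (L_S/L_Y)/(d_S/d_Y)² = 0.3829/2.250 = 0.1702.
m_S − m_Y = −2.5 log₁₀(0.1702) = 1.92.

1.92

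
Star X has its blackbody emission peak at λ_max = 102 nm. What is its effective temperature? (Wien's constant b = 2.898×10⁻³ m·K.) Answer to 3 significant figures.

T = b/λ_max = 2.898×10⁻³ / (102×10⁻⁹) = 2.841×10^4 K.

2.84×10^4 K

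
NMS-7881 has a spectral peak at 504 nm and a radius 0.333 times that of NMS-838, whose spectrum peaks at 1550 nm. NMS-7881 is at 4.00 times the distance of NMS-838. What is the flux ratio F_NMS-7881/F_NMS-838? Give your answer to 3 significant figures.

Wien's law: T_NMS-7881/T_NMS-838 = λ_NMS-838/λ_NMS-7881 = 1550/504 = 3.075.
L_NMS-7881/L_NMS-838 = (R_NMS-7881/R_NMS-838)²(T_NMS-7881/T_NMS-838)⁴ = (0.333)²(3.075)⁴ = 9.920.
F_NMS-7881/F_NMS-838 = (L_NMS-7881/L_NMS-838)/(d_NMS-7881/d_NMS-838)² = 9.920/(4.00)² = 0.6200.

0.620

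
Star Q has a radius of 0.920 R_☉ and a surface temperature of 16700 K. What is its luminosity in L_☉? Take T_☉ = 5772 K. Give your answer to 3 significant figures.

59.3 L_☉

L/L_☉ = (R/R_☉)² (T/T_☉)⁴ = (0.920)² × (16700/5772)⁴
       = 0.8464 × (2.893)⁴ = 0.8464 × 70.07 = 59.31.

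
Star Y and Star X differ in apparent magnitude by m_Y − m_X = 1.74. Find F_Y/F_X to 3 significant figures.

F_Y/F_X = 10^(−(m_Y − m_X)/2.5) = 10^(-1.74/2.5) = 10^-0.696 = 0.2014.

0.201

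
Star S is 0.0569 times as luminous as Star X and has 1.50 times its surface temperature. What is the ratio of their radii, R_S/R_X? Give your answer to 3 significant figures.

0.106

L ∝ R²T⁴ gives R ∝ √L / T², so
R_S/R_X = √(0.0569) / (1.50)² = 0.2385 / 2.250 = 0.1060.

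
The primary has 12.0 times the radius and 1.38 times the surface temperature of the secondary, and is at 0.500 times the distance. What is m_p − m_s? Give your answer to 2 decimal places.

-8.30

L_p/L_s = (12.0)²(1.38)⁴ = 522.3.
F_p/F_s = (L_p/L_s)/(d_p/d_s)² = 522.3/0.2500 = 2089.
m_p − m_s = −2.5 log₁₀(2089) = -8.30.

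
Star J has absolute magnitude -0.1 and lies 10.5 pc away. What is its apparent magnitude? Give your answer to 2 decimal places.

m = M + 5 log₁₀(d/10 pc) = -0.1 + 5 log₁₀(10.5/10)
  = -0.1 + 5 × 0.021 = -0.1 + 0.11 = 0.01.

0.01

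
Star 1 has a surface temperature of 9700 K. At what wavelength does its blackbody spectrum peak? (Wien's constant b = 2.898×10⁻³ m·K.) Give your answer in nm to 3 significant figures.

λ_max = b/T = 2.898×10⁻³ / 9700 = 2.99×10^-7 m = 298.8 nm.

299 nm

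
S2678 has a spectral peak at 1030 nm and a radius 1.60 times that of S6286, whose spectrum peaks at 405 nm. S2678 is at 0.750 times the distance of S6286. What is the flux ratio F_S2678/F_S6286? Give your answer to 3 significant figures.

0.109

Wien's law: T_S2678/T_S6286 = λ_S6286/λ_S2678 = 405/1030 = 0.3932.
L_S2678/L_S6286 = (R_S2678/R_S6286)²(T_S2678/T_S6286)⁴ = (1.60)²(0.3932)⁴ = 0.06119.
F_S2678/F_S6286 = (L_S2678/L_S6286)/(d_S2678/d_S6286)² = 0.06119/(0.750)² = 0.1088.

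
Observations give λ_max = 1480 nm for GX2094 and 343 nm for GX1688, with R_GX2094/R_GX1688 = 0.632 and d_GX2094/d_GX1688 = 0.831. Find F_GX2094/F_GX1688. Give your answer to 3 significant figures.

0.00167

Wien's law: T_GX2094/T_GX1688 = λ_GX1688/λ_GX2094 = 343/1480 = 0.2318.
L_GX2094/L_GX1688 = (R_GX2094/R_GX1688)²(T_GX2094/T_GX1688)⁴ = (0.632)²(0.2318)⁴ = 0.001152.
F_GX2094/F_GX1688 = (L_GX2094/L_GX1688)/(d_GX2094/d_GX1688)² = 0.001152/(0.831)² = 0.001669.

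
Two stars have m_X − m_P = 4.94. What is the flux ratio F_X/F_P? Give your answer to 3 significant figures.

F_X/F_P = 10^(−(m_X − m_P)/2.5) = 10^(-4.94/2.5) = 10^-1.976 = 0.01057.

0.0106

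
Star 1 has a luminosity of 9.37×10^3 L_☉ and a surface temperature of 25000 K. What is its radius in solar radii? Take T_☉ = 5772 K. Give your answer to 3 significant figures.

R/R_☉ = √(L/L_☉) / (T/T_☉)² = √(9.37×10^3) / (4.331)²
       = 96.80 / 18.76 = 5.160.

5.16 solar radii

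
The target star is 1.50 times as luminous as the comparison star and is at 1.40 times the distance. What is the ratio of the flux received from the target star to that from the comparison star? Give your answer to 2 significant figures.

0.77

F = L/(4πd²), so F_t/F_c = (L_t/L_c) / (d_t/d_c)²
= 1.50 / (1.40)² = 1.50 / 1.960 = 0.7653.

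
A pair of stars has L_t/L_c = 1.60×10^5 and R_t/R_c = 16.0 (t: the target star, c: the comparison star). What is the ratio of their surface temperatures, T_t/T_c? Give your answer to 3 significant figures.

5.00

L ∝ R²T⁴ gives T ∝ (L/R²)^(1/4), so
T_t/T_c = (1.60×10^5 / 16.0²)^(1/4) = (625.0)^(1/4) = 5.000.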